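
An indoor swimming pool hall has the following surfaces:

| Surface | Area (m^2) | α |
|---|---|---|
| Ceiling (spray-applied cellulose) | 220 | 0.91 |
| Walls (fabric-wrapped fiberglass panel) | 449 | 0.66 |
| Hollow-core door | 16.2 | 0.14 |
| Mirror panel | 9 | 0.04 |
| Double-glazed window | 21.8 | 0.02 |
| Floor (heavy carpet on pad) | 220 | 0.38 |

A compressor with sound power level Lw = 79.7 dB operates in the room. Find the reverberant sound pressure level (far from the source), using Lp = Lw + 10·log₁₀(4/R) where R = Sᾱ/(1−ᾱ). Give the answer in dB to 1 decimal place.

53.8 dB

A = 583.204 sabins; S = 936.0 m^2.
ᾱ = 0.6231, so room constant R = A/(1−ᾱ) = 1547.371 m^2.
Lp = 79.7 + 10·log₁₀(4/1547.371) = 79.7 + (-25.88) = 53.8 dB.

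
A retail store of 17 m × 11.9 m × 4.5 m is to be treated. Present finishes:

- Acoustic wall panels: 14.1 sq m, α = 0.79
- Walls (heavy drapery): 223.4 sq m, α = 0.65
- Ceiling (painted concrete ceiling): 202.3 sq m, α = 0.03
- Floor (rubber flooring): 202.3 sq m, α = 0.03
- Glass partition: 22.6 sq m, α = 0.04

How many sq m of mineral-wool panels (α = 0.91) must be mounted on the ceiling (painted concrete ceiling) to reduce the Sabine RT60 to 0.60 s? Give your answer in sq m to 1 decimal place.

85.1

Equivalent absorption area: A₁ = 14.1×0.79 + 223.4×0.65 + 202.3×0.03 + 202.3×0.03 + 22.6×0.04 = 169.391 sq m.
V = 910.35 m³. Target absorption A₂ = 0.161 × 910.35 / 0.60 = 244.277 sabins.
ΔA needed = 244.277 − 169.391 = 74.886 sabins.
Each sq m of panel replacing the ceiling (painted concrete ceiling) adds (0.91 − 0.03) = 0.88 sabins.
Area = ΔA/Δα = 74.886/0.88 = 85.1 sq m.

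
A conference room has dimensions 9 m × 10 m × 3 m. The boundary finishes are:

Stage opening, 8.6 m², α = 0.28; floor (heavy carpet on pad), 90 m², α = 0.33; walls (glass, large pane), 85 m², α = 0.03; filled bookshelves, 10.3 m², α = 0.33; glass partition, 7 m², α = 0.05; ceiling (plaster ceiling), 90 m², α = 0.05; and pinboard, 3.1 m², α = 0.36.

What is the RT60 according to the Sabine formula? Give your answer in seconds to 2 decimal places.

0.99 s

Summing Sᵢαᵢ: 2.408 + 29.700 + 2.550 + 3.399 + 0.350 + 4.500 + 1.116 → A = 44.023 sabins.
V = 9·10·3 = 270 m³.
Sabine: RT60 = 0.161 × 270 / 44.023 = 0.99 s.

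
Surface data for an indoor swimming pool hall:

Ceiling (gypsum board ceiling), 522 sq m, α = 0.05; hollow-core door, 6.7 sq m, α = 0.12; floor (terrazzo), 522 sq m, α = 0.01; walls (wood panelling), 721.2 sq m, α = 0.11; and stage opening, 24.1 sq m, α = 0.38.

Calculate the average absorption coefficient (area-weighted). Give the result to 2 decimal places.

S = Σ Sᵢ = 522 + 6.7 + 522 + 721.2 + 24.1 = 1796.0 sq m.
Weighted sum Σ Sα = 120.614.
ᾱ = A/S = 0.07.

0.07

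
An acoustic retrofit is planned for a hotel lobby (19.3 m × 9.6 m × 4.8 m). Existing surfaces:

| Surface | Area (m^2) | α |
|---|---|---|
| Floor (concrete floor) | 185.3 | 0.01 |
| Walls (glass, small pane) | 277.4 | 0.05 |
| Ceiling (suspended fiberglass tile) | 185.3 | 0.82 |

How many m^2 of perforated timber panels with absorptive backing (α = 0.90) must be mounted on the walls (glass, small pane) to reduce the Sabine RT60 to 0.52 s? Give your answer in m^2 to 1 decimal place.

Total absorption A₁ = 185.3·0.01 + 277.4·0.05 + 185.3·0.82
  = 1.853 + 13.870 + 151.946 = 167.669 m^2 sabins.
V = 889.344 m³. Target absorption A₂ = 0.161 × 889.344 / 0.52 = 275.355 sabins.
ΔA needed = 275.355 − 167.669 = 107.686 sabins.
Each m^2 of panel replacing the walls (glass, small pane) adds (0.90 − 0.05) = 0.85 sabins.
Area = ΔA/Δα = 107.686/0.85 = 126.7 m^2.

126.7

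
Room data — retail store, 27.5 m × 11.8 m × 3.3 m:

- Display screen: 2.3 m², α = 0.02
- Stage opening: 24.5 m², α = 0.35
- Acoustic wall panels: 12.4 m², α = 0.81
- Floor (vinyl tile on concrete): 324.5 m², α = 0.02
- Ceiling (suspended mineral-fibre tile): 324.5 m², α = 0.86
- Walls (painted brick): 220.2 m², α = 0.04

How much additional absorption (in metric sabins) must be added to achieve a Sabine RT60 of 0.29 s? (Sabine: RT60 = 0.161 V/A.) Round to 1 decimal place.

281.5 sabins

Total absorption A₁ = 2.3*0.02 + 24.5*0.35 + 12.4*0.81 + 324.5*0.02 + 324.5*0.86 + 220.2*0.04
  = 0.046 + 8.575 + 10.044 + 6.490 + 279.070 + 8.808 = 313.033 m² sabins.
For T = 0.29 s, need A₂ = 0.161·V/T = 0.161·1070.85/0.29 = 594.506 sabins.
Additional absorption ΔA = 594.506 − 313.033 = 281.5 sabins.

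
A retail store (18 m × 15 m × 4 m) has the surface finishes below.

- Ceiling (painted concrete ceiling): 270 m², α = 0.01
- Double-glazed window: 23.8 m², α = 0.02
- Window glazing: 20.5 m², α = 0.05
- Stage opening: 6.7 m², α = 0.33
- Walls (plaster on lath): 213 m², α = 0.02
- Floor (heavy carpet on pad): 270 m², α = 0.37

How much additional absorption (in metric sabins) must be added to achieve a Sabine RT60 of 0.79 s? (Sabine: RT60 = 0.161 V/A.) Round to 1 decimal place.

A₁ = Σ Sᵢαᵢ = 270·0.01 + 23.8·0.02 + 20.5·0.05 + 6.7·0.33 + 213·0.02 + 270·0.37 = 110.572 sabins.
For T = 0.79 s, need A₂ = 0.161·V/T = 0.161·1080/0.79 = 220.101 sabins.
Shortfall: 220.101 − 110.572 = 109.5 sabins.

109.5 sabins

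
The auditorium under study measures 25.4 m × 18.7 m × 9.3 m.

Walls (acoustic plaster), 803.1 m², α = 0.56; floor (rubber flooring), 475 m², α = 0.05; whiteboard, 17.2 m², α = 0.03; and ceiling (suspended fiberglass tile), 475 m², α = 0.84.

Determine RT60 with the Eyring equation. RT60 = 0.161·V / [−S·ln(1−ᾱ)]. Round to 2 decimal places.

Total surface area S = 803.1 + 475 + 17.2 + 475 = 1770.3 m².
Σ(Sᵢαᵢ) = 803.1·0.56 + 475·0.05 + 17.2·0.03 + 475·0.84 = 873.002.
ᾱ = 873.002 / 1770.3 = 0.4931.
−S·ln(1−ᾱ) = −1770.3 × ln(1 − 0.4931) = 1202.815.
V = 25.4 × 18.7 × 9.3 = 4417.314 m³.
RT60 = 0.161 × 4417.314 / 1202.815 = 0.59 s.

0.59 seconds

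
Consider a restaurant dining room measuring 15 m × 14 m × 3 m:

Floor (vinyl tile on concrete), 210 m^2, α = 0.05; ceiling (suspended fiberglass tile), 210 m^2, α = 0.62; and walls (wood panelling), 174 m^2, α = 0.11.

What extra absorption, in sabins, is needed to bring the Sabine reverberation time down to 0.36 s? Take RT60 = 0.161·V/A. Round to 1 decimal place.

121.9 sabins

Equivalent absorption area: A₁ = 210×0.05 + 210×0.62 + 174×0.11 = 159.840 m^2.
V = 630 m³. Required absorption A₂ = 0.161 × 630 / 0.36 = 281.750 sabins.
ΔA = A₂ − A₁ = 281.750 − 159.840 = 121.9 sabins.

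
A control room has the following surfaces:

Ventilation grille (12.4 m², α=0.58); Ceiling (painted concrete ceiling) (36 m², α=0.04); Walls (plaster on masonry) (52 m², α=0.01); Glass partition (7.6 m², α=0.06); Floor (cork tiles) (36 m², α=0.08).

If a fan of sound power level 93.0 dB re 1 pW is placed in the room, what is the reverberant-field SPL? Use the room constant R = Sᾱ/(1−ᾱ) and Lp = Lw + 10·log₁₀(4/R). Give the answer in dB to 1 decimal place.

A = 12.488 sabins; S = 144.0 m².
ᾱ = 12.488/144.0 = 0.0867; R = Sᾱ/(1−ᾱ) = 12.488/(1−0.0867) = 13.673 m².
Lp = Lw + 10 log₁₀(4/R) = 93.0 -5.34 = 87.7 dB.

87.7 dB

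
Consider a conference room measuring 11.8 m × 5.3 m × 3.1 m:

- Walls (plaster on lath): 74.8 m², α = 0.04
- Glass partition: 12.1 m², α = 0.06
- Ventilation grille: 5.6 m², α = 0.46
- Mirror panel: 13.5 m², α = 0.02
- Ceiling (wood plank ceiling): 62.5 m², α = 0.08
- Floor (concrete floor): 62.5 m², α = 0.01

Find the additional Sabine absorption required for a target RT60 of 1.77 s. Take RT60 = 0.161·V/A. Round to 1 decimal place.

Summing Sᵢαᵢ: 2.992 + 0.726 + 2.576 + 0.270 + 5.000 + 0.625 → A₁ = 12.189 sabins.
For T = 1.77 s, need A₂ = 0.161·V/T = 0.161·193.874/1.77 = 17.635 sabins.
Shortfall: 17.635 − 12.189 = 5.4 sabins.

5.4 sabins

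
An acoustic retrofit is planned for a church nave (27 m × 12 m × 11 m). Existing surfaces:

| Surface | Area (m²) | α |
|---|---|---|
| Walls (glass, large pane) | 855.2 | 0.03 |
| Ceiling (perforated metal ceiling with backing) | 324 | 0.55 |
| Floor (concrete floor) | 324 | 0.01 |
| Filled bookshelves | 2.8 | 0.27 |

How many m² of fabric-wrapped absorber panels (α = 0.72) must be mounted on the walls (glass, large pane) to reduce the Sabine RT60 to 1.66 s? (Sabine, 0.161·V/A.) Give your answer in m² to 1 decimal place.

Summing Sᵢαᵢ: 25.656 + 178.200 + 3.240 + 0.756 → A₁ = 207.852 sabins.
V = 3564 m³. Target absorption A₂ = 0.161 × 3564 / 1.66 = 345.665 sabins.
ΔA needed = 345.665 − 207.852 = 137.813 sabins.
Each m² of panel replacing the walls (glass, large pane) adds (0.72 − 0.03) = 0.69 sabins.
Panel area = 137.813 / 0.69 = 199.7 m².

199.7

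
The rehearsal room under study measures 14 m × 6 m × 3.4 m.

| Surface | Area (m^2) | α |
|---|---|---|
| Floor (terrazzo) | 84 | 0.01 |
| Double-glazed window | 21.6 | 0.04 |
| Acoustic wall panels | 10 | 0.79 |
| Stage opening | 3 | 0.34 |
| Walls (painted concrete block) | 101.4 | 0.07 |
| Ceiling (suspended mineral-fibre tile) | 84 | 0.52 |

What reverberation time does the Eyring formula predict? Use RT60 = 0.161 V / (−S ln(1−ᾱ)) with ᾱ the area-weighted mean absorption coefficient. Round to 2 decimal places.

0.67 s

Total surface area S = 84 + 21.6 + 10 + 3 + 101.4 + 84 = 304.0 m^2.
Σ(Sᵢαᵢ) = 84·0.01 + 21.6·0.04 + 10·0.79 + 3·0.34 + 101.4·0.07 + 84·0.52 = 61.402.
ᾱ = 61.402 / 304.0 = 0.2020.
−S·ln(1−ᾱ) = −304.0 × ln(1 − 0.2020) = 68.597.
V = 14 × 6 × 3.4 = 285.6 m³.
RT60 = 0.161 × 285.6 / 68.597 = 0.67 s.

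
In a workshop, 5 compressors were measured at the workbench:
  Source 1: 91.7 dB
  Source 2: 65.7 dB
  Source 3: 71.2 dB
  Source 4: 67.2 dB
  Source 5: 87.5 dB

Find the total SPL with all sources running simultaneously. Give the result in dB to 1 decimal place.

Σ 10^(Lᵢ/10) = 2.064e+09.
L_total = 10·log₁₀(2.064e+09) = 93.1 dB.

93.1 dB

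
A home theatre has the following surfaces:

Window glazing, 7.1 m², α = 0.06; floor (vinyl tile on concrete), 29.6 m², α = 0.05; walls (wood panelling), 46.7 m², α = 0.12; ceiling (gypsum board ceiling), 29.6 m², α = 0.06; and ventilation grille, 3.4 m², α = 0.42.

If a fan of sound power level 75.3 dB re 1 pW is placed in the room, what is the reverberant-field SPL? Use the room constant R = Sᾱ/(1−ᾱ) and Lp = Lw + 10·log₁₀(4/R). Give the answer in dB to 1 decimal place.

A = 10.714 sabins; S = 116.4 m².
ᾱ = 0.0920, so room constant R = A/(1−ᾱ) = 11.800 m².
Lp = 75.3 + 10·log₁₀(4/11.800) = 75.3 + (-4.70) = 70.6 dB.

70.6 dB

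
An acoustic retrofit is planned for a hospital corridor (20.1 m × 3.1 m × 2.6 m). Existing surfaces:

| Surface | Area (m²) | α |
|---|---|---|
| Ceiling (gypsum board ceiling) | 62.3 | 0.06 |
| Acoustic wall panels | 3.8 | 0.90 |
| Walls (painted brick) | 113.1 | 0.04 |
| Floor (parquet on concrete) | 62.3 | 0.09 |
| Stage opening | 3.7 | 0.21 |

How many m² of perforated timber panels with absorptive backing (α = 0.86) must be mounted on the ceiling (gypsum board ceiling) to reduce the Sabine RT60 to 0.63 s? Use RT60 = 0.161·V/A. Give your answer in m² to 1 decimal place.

Total absorption A₁ = 62.3*0.06 + 3.8*0.90 + 113.1*0.04 + 62.3*0.09 + 3.7*0.21
  = 3.738 + 3.420 + 4.524 + 5.607 + 0.777 = 18.066 m² sabins.
Required A₂ = 0.161·162.006/0.63 = 41.402 sabins.
Absorption to add: 41.402 − 18.066 = 23.336 sabins.
Net gain per m²: Δα = 0.86 − 0.06 = 0.80.
Panel area = 23.336 / 0.80 = 29.2 m².

29.2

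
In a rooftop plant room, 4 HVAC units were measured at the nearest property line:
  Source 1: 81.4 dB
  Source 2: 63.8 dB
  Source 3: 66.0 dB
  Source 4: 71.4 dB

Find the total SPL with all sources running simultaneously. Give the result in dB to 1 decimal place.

Σ 10^(Lᵢ/10) = 1.582e+08.
L_total = 10·log₁₀(1.582e+08) = 82.0 dB.

82.0 dB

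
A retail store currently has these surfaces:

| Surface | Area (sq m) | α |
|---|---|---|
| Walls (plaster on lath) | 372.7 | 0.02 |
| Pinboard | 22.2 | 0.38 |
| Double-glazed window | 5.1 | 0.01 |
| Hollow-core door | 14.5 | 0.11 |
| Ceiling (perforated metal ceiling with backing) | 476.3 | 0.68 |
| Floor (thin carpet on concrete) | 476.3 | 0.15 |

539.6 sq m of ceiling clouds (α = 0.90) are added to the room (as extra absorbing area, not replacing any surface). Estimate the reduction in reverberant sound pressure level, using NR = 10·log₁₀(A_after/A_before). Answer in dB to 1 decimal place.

Equivalent absorption area: A_before = 372.7*0.02 + 22.2*0.38 + 5.1*0.01 + 14.5*0.11 + 476.3*0.68 + 476.3*0.15 = 412.865 sq m.
Treatment contributes 539.6·0.90 = 485.640 sabins.
A_after = 412.865 + 485.640 = 898.505 sabins.
NR = 10·log₁₀(898.505/412.865) = 3.4 dB.

3.4 dB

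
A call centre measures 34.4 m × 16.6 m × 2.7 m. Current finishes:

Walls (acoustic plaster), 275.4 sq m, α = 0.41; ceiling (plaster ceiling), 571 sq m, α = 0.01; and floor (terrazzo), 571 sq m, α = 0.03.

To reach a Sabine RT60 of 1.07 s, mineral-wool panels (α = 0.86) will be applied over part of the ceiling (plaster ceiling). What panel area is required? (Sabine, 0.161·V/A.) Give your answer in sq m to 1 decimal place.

113.2

Total absorption A₁ = 275.4·0.41 + 571·0.01 + 571·0.03
  = 112.914 + 5.710 + 17.130 = 135.754 sq m sabins.
V = 1541.808 m³. Target absorption A₂ = 0.161 × 1541.808 / 1.07 = 231.992 sabins.
Absorption to add: 231.992 − 135.754 = 96.238 sabins.
Net gain per sq m: Δα = 0.86 − 0.01 = 0.85.
Area = ΔA/Δα = 96.238/0.85 = 113.2 sq m.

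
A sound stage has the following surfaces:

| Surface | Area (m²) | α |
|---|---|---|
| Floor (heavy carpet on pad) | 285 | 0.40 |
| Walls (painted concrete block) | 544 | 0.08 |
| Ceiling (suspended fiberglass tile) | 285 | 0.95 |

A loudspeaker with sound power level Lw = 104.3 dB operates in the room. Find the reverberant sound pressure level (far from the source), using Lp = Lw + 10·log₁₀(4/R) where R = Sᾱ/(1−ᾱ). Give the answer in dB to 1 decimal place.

A = 428.270 sabins; S = 1114.0 m².
ᾱ = 428.270/1114.0 = 0.3844; R = Sᾱ/(1−ᾱ) = 428.270/(1−0.3844) = 695.695 m².
Lp = Lw + 10 log₁₀(4/R) = 104.3 -22.40 = 81.9 dB.

81.9 dB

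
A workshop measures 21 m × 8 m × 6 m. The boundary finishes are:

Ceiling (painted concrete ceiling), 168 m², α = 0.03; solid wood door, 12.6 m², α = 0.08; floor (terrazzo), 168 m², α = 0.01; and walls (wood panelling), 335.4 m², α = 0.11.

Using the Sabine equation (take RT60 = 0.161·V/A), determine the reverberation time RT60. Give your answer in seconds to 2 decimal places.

3.64 sec

Summing Sᵢαᵢ: 5.040 + 1.008 + 1.680 + 36.894 → A = 44.622 sabins.
V = 21·8·6 = 1008 m³.
T = 0.161 V/A = 0.161·1008/44.622 = 3.64 s.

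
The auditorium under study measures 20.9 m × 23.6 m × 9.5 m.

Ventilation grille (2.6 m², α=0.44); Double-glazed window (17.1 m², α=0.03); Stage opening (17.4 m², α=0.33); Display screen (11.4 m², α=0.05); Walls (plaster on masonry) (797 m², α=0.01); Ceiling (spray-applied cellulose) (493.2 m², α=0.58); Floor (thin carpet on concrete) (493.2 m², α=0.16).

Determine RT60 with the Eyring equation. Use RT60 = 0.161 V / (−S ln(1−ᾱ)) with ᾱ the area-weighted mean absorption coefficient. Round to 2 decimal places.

1.77 s

Total surface area S = 2.6 + 17.1 + 17.4 + 11.4 + 797 + 493.2 + 493.2 = 1831.9 m².
Σ(Sᵢαᵢ) = 2.6×0.44 + 17.1×0.03 + 17.4×0.33 + 11.4×0.05 + 797×0.01 + 493.2×0.58 + 493.2×0.16 = 380.907.
Mean coefficient ᾱ = A/S = 0.2079.
−S·ln(1−ᾱ) = −1831.9 × ln(1 − 0.2079) = 426.957.
V = 20.9 × 23.6 × 9.5 = 4685.78 m³.
T = 0.161·V/[−S·ln(1−ᾱ)] = 0.161·4685.78/426.957 = 1.77 s.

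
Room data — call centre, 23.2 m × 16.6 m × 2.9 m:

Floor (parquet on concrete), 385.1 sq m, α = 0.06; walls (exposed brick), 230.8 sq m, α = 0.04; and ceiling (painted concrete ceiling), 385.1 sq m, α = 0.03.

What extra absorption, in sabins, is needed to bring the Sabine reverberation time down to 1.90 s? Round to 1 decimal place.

50.7 sabins

Equivalent absorption area: A₁ = 385.1×0.06 + 230.8×0.04 + 385.1×0.03 = 43.891 sq m.
For T = 1.90 s, need A₂ = 0.161·V/T = 0.161·1116.848/1.90 = 94.638 sabins.
ΔA = A₂ − A₁ = 94.638 − 43.891 = 50.7 sabins.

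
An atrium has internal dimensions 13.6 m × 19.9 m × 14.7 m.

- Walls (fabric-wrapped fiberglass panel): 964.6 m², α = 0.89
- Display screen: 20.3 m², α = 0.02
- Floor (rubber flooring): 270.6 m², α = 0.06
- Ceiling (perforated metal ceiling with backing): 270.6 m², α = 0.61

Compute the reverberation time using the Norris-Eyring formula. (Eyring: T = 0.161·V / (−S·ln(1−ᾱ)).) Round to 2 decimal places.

0.37 sec

S = Σ Sᵢ = 1526.1 m².
Σ(Sᵢαᵢ) = 964.6×0.89 + 20.3×0.02 + 270.6×0.06 + 270.6×0.61 = 1040.202.
Mean coefficient ᾱ = A/S = 0.6816.
−S·ln(1−ᾱ) = −1526.1 × ln(1 − 0.6816) = 1746.540.
V = 13.6 × 19.9 × 14.7 = 3978.408 m³.
RT60 = 0.161 × 3978.408 / 1746.540 = 0.37 s.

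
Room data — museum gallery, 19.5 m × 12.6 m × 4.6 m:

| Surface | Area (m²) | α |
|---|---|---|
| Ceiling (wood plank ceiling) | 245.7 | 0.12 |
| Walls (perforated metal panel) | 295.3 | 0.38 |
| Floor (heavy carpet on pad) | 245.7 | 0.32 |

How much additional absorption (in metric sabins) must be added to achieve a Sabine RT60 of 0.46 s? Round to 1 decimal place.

Summing Sᵢαᵢ: 29.484 + 112.214 + 78.624 → A₁ = 220.322 sabins.
V = 1130.22 m³. Required absorption A₂ = 0.161 × 1130.22 / 0.46 = 395.577 sabins.
Additional absorption ΔA = 395.577 − 220.322 = 175.3 sabins.

175.3 sabins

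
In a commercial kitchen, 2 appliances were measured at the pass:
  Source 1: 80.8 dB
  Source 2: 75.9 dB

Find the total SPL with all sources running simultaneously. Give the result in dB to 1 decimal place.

82.0 dB

Sum in the linear (power) domain: Σ 10^(Lᵢ/10) = 10^(80.8/10) + 10^(75.9/10) = 1.591e+08.
L_total = 10·log₁₀(1.591e+08) = 82.0 dB.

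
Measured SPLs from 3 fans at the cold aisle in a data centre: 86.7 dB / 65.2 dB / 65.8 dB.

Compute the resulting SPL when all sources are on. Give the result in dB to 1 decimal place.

Converting to relative power and adding: 10^(86.7/10) + 10^(65.2/10) + 10^(65.8/10) = 4.748e+08.
L_total = 10·log₁₀(4.748e+08) = 86.8 dB.

86.8 dB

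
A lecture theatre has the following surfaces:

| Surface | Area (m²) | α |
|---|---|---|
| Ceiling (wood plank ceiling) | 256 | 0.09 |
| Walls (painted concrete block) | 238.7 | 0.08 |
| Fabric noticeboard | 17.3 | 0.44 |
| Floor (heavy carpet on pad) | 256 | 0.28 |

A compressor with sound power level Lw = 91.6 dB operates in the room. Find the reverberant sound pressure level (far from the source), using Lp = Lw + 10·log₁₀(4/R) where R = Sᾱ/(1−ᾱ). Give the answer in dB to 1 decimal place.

A = 121.428 sabins; S = 768.0 m².
ᾱ = 0.1581, so room constant R = A/(1−ᾱ) = 144.231 m².
Lp = 91.6 + 10·log₁₀(4/144.231) = 91.6 + (-15.57) = 76.0 dB.

76.0 dB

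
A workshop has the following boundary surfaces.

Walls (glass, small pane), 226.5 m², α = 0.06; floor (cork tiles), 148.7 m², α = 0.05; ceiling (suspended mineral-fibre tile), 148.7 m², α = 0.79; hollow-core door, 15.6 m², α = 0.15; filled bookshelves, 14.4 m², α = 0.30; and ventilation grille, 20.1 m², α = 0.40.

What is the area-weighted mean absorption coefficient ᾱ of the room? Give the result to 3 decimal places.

0.267

Total surface area S = 574.0 m².
Σ(Sᵢαᵢ) = 226.5·0.06 + 148.7·0.05 + 148.7·0.79 + 15.6·0.15 + 14.4·0.30 + 20.1·0.40 = 153.198.
ᾱ = 153.198 / 574.0 = 0.267.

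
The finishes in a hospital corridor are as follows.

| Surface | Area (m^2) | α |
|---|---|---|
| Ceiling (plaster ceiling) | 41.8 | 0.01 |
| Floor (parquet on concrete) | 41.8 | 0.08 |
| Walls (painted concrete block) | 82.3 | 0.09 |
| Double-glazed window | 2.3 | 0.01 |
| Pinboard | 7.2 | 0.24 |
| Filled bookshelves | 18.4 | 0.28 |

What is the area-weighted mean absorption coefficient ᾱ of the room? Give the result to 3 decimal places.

0.093

S = Σ Sᵢ = 41.8 + 41.8 + 82.3 + 2.3 + 7.2 + 18.4 = 193.8 m^2.
Σ(Sᵢαᵢ) = 41.8·0.01 + 41.8·0.08 + 82.3·0.09 + 2.3·0.01 + 7.2·0.24 + 18.4·0.28 = 18.072.
ᾱ = A/S = 0.093.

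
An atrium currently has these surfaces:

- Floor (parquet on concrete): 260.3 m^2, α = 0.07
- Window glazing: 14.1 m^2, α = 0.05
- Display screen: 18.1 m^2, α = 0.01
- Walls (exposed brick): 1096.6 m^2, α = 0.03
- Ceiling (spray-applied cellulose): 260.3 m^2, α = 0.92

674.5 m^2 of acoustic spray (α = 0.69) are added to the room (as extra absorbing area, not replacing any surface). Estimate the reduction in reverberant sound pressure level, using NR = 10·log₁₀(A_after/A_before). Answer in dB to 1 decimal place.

Total absorption A_before = 260.3·0.07 + 14.1·0.05 + 18.1·0.01 + 1096.6·0.03 + 260.3·0.92
  = 18.221 + 0.705 + 0.181 + 32.898 + 239.476 = 291.481 m^2 sabins.
Added absorption = 674.5 × 0.69 = 465.405 sabins.
A_after = 291.481 + 465.405 = 756.886 sabins.
Reduction = 10 log₁₀(A_after/A_before) = 10 log₁₀(2.5967) = 4.1 dB.

4.1 dB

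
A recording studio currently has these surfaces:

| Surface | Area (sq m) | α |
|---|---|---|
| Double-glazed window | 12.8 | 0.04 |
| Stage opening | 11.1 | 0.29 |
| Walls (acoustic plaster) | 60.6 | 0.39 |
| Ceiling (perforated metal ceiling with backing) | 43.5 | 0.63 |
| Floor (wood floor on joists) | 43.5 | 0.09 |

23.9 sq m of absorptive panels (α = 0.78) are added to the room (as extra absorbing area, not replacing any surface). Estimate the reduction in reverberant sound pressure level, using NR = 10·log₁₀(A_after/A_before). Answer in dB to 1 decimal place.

1.2 dB

Total absorption A_before = 12.8·0.04 + 11.1·0.29 + 60.6·0.39 + 43.5·0.63 + 43.5·0.09
  = 0.512 + 3.219 + 23.634 + 27.405 + 3.915 = 58.685 sq m sabins.
Added absorption = 23.9 × 0.78 = 18.642 sabins.
New total A_after = 77.327 sabins.
NR = 10·log₁₀(77.327/58.685) = 1.2 dB.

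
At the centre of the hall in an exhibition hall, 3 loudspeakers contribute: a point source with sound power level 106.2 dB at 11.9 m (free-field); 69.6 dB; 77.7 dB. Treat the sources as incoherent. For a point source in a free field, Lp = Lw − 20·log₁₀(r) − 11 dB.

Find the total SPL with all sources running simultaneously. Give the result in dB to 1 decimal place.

79.6 dB

Source at 11.9 m: Lp = 106.2 − 20·log₁₀(11.9) − 11 = 73.7 dB.
Σ 10^(Lᵢ/10) = 9.145e+07.
Combined level = 10 log₁₀(9.145e+07) = 79.6 dB.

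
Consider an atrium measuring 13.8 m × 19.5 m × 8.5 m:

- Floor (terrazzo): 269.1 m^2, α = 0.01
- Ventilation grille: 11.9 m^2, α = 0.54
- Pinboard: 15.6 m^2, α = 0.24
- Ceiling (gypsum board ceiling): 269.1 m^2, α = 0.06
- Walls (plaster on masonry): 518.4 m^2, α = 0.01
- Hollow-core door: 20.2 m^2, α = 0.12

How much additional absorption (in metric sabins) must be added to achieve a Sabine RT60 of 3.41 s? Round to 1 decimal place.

Total absorption A₁ = 269.1*0.01 + 11.9*0.54 + 15.6*0.24 + 269.1*0.06 + 518.4*0.01 + 20.2*0.12
  = 2.691 + 6.426 + 3.744 + 16.146 + 5.184 + 2.424 = 36.615 m^2 sabins.
For T = 3.41 s, need A₂ = 0.161·V/T = 0.161·2287.35/3.41 = 107.995 sabins.
ΔA = A₂ − A₁ = 107.995 − 36.615 = 71.4 sabins.

71.4 sabins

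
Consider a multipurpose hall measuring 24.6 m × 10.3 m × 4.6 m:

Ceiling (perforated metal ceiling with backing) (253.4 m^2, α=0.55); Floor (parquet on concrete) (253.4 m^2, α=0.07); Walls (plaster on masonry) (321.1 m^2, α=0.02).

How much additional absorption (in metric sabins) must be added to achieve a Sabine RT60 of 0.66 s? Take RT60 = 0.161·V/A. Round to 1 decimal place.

Total absorption A₁ = 253.4·0.55 + 253.4·0.07 + 321.1·0.02
  = 139.370 + 17.738 + 6.422 = 163.530 m^2 sabins.
Target A₂ = 0.161·1165.548/0.66 = 284.323 sabins (V = 1165.548 m³).
ΔA = A₂ − A₁ = 284.323 − 163.530 = 120.8 sabins.

120.8 sabins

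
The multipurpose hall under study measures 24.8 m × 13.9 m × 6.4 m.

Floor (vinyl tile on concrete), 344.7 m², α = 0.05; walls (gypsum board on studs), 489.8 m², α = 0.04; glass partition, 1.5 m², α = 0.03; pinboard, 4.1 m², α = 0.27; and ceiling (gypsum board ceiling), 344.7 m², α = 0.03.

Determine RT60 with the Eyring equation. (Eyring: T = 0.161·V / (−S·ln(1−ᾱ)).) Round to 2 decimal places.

7.20 seconds

S = Σ Sᵢ = 1184.8 m².
Σ(Sᵢαᵢ) = 344.7×0.05 + 489.8×0.04 + 1.5×0.03 + 4.1×0.27 + 344.7×0.03 = 48.320.
Mean coefficient ᾱ = A/S = 0.0408.
Eyring denominator: −S ln(1−ᾱ) = 49.354.
V = 24.8 × 13.9 × 6.4 = 2206.208 m³.
RT60 = 0.161 × 2206.208 / 49.354 = 7.20 s.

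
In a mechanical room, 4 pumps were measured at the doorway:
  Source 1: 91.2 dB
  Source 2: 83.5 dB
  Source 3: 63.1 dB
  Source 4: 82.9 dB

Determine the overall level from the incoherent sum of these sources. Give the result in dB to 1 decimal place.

92.4 dB

Converting to relative power and adding: 10^(91.2/10) + 10^(83.5/10) + 10^(63.1/10) + 10^(82.9/10) = 1.739e+09.
L_total = 10·log₁₀(1.739e+09) = 92.4 dB.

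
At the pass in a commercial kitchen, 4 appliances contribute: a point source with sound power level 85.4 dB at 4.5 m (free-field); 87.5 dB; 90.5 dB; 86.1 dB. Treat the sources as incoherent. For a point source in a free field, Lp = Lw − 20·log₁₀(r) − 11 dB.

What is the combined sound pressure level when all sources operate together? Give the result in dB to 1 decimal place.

93.2 dB

Source at 4.5 m: Lp = 85.4 − 20·log₁₀(4.5) − 11 = 61.3 dB.
Sum in the linear (power) domain: Σ 10^(Lᵢ/10) = 10^(61.3/10) + 10^(87.5/10) + 10^(90.5/10) + 10^(86.1/10) = 2.093e+09.
Back to dB: 10·log₁₀ Σ = 93.2 dB.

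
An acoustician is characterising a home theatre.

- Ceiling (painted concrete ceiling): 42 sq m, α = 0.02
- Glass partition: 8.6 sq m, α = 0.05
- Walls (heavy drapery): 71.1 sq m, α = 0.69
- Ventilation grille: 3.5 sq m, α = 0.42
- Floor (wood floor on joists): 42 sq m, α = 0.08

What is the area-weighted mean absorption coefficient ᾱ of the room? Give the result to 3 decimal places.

S = Σ Sᵢ = 42 + 8.6 + 71.1 + 3.5 + 42 = 167.2 sq m.
Σ(Sᵢαᵢ) = 42×0.02 + 8.6×0.05 + 71.1×0.69 + 3.5×0.42 + 42×0.08 = 55.159.
ᾱ = 55.159 / 167.2 = 0.330.

0.330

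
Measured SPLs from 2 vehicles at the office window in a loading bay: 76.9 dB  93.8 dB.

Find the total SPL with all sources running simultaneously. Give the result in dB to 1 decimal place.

93.9 dB

Sum in the linear (power) domain: Σ 10^(Lᵢ/10) = 10^(76.9/10) + 10^(93.8/10) = 2.448e+09.
L_total = 10·log₁₀(2.448e+09) = 93.9 dB.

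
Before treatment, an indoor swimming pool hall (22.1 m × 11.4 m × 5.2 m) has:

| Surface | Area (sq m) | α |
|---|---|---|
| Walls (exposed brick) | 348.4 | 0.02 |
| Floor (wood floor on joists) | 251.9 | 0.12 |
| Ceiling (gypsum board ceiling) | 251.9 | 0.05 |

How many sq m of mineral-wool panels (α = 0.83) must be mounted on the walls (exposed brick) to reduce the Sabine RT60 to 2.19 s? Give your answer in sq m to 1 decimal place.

Total absorption A₁ = 348.4*0.02 + 251.9*0.12 + 251.9*0.05
  = 6.968 + 30.228 + 12.595 = 49.791 sq m sabins.
Required A₂ = 0.161·1310.088/2.19 = 96.312 sabins.
Absorption to add: 96.312 − 49.791 = 46.521 sabins.
Each sq m of panel replacing the walls (exposed brick) adds (0.83 − 0.02) = 0.81 sabins.
Panel area = 46.521 / 0.81 = 57.4 sq m.

57.4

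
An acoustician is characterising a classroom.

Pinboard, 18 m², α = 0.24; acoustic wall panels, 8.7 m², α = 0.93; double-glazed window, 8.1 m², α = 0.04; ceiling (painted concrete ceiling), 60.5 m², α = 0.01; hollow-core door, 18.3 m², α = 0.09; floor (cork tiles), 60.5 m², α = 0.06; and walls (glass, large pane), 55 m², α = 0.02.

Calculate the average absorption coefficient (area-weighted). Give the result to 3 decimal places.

0.086

S = Σ Sᵢ = 18 + 8.7 + 8.1 + 60.5 + 18.3 + 60.5 + 55 = 229.1 m².
Weighted sum Σ Sα = 19.717.
ᾱ = A/S = 0.086.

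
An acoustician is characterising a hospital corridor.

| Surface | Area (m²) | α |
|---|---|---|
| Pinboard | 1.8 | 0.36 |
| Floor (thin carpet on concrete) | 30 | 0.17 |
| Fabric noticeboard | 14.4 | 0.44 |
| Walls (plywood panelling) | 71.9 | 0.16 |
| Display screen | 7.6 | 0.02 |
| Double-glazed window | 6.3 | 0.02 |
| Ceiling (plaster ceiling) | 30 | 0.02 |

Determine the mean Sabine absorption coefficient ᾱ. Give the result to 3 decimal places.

S = Σ Sᵢ = 1.8 + 30 + 14.4 + 71.9 + 7.6 + 6.3 + 30 = 162.0 m².
Σ(Sᵢαᵢ) = 1.8·0.36 + 30·0.17 + 14.4·0.44 + 71.9·0.16 + 7.6·0.02 + 6.3·0.02 + 30·0.02 = 24.466.
ᾱ = 24.466 / 162.0 = 0.151.

0.151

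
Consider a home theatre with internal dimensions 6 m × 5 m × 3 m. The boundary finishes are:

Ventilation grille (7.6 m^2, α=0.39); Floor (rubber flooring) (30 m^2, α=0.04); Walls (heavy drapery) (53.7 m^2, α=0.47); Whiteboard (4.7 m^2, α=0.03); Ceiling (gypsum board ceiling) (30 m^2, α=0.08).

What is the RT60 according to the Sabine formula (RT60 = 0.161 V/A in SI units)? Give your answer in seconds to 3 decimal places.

A = Σ Sᵢαᵢ = 7.6·0.39 + 30·0.04 + 53.7·0.47 + 4.7·0.03 + 30·0.08 = 31.944 sabins.
Room volume: 90 m³.
RT60 = 0.161 · V / A = 0.161 × 90 / 31.944 = 0.454 s.

0.454 s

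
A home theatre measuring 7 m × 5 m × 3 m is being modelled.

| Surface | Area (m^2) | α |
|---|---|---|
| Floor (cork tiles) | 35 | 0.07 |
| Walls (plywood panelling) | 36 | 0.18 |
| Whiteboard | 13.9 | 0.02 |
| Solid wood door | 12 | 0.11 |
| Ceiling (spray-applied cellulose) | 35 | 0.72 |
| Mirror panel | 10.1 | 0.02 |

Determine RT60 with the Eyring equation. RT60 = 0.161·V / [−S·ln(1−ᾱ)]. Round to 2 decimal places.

S = Σ Sᵢ = 142.0 m^2.
Σ(Sᵢαᵢ) = 35×0.07 + 36×0.18 + 13.9×0.02 + 12×0.11 + 35×0.72 + 10.1×0.02 = 35.930.
Mean coefficient ᾱ = A/S = 0.2530.
−S·ln(1−ᾱ) = −142.0 × ln(1 − 0.2530) = 41.420.
V = 7 × 5 × 3 = 105 m³.
RT60 = 0.161 × 105 / 41.420 = 0.41 s.

0.41 s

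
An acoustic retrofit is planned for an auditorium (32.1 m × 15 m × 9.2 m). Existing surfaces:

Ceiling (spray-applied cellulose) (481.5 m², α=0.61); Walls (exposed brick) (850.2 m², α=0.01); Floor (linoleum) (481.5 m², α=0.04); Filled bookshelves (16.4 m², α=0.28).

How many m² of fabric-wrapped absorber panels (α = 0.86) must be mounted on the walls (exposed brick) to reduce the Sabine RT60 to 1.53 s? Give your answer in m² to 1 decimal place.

A₁ = Σ Sᵢαᵢ = 481.5·0.61 + 850.2·0.01 + 481.5·0.04 + 16.4·0.28 = 326.069 sabins.
Required A₂ = 0.161·4429.8/1.53 = 466.142 sabins.
Absorption to add: 466.142 − 326.069 = 140.073 sabins.
Each m² of panel replacing the walls (exposed brick) adds (0.86 − 0.01) = 0.85 sabins.
Area = ΔA/Δα = 140.073/0.85 = 164.8 m².

164.8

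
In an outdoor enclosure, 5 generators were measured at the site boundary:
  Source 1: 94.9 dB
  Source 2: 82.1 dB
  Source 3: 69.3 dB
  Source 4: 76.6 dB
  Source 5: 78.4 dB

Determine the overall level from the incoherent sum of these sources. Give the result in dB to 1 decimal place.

Σ 10^(Lᵢ/10) = 3.376e+09.
L_total = 10·log₁₀(3.376e+09) = 95.3 dB.

95.3 dB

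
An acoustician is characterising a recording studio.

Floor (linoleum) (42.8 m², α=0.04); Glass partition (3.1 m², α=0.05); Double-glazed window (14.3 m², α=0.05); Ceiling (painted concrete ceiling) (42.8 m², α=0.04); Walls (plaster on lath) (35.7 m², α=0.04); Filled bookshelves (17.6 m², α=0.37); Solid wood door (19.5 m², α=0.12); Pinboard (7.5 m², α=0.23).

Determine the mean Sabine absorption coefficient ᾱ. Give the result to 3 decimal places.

S = Σ Sᵢ = 42.8 + 3.1 + 14.3 + 42.8 + 35.7 + 17.6 + 19.5 + 7.5 = 183.3 m².
Σ(Sᵢαᵢ) = 42.8·0.04 + 3.1·0.05 + 14.3·0.05 + 42.8·0.04 + 35.7·0.04 + 17.6·0.37 + 19.5·0.12 + 7.5·0.23 = 16.299.
ᾱ = 16.299 / 183.3 = 0.089.

0.089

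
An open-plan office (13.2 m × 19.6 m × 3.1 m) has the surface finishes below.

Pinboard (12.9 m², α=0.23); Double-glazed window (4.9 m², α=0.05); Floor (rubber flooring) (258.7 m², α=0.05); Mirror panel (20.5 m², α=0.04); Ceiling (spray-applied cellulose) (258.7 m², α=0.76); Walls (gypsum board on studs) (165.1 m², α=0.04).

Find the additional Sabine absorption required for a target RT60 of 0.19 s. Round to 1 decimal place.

459.4 sabins

Total absorption A₁ = 12.9·0.23 + 4.9·0.05 + 258.7·0.05 + 20.5·0.04 + 258.7·0.76 + 165.1·0.04
  = 2.967 + 0.245 + 12.935 + 0.820 + 196.612 + 6.604 = 220.183 m² sabins.
Target A₂ = 0.161·802.032/0.19 = 679.617 sabins (V = 802.032 m³).
Shortfall: 679.617 − 220.183 = 459.4 sabins.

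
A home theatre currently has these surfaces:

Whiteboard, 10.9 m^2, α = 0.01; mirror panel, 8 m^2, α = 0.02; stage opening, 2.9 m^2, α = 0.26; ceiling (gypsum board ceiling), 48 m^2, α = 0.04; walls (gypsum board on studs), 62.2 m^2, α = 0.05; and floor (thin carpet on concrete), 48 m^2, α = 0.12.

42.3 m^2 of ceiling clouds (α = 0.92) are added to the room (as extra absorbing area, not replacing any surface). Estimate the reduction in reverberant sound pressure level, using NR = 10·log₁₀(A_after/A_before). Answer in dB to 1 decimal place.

Total absorption A_before = 10.9×0.01 + 8×0.02 + 2.9×0.26 + 48×0.04 + 62.2×0.05 + 48×0.12
  = 0.109 + 0.160 + 0.754 + 1.920 + 3.110 + 5.760 = 11.813 m^2 sabins.
Treatment contributes 42.3·0.92 = 38.916 sabins.
New total A_after = 50.729 sabins.
NR = 10·log₁₀(50.729/11.813) = 6.3 dB.

6.3 dB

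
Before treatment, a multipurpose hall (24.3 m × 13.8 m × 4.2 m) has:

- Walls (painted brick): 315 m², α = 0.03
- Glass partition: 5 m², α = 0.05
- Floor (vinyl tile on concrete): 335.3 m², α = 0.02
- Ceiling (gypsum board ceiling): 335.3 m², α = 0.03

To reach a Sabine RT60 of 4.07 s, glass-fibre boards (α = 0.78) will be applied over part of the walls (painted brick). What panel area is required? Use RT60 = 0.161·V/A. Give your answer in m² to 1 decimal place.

39.0

A₁ = Σ Sᵢαᵢ = 315*0.03 + 5*0.05 + 335.3*0.02 + 335.3*0.03 = 26.465 sabins.
Required A₂ = 0.161·1408.428/4.07 = 55.714 sabins.
Absorption to add: 55.714 − 26.465 = 29.249 sabins.
Each m² of panel replacing the walls (painted brick) adds (0.78 − 0.03) = 0.75 sabins.
Area = ΔA/Δα = 29.249/0.75 = 39.0 m².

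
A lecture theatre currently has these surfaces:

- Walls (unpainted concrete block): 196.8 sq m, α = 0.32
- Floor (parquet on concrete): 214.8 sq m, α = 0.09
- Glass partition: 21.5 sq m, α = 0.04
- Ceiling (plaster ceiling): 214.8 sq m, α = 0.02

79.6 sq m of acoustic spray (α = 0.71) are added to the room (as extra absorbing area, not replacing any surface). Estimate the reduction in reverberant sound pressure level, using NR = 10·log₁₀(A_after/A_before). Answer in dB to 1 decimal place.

2.2 dB

Equivalent absorption area: A_before = 196.8×0.32 + 214.8×0.09 + 21.5×0.04 + 214.8×0.02 = 87.464 sq m.
Treatment contributes 79.6·0.71 = 56.516 sabins.
A_after = 87.464 + 56.516 = 143.980 sabins.
Reduction = 10 log₁₀(A_after/A_before) = 10 log₁₀(1.6462) = 2.2 dB.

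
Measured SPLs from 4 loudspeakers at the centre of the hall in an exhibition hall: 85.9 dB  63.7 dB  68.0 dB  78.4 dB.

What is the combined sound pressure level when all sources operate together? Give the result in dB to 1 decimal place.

86.7 dB

Converting to relative power and adding: 10^(85.9/10) + 10^(63.7/10) + 10^(68.0/10) + 10^(78.4/10) = 4.669e+08.
Combined level = 10 log₁₀(4.669e+08) = 86.7 dB.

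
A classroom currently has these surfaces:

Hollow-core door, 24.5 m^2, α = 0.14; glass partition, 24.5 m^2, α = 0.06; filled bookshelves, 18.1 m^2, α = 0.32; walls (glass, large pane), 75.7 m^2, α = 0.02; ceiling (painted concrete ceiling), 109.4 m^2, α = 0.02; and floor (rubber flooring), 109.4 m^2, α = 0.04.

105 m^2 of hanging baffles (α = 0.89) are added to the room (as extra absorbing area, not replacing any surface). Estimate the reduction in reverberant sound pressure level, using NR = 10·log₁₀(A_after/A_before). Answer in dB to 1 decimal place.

7.8 dB

Summing Sᵢαᵢ: 3.430 + 1.470 + 5.792 + 1.514 + 2.188 + 4.376 → A_before = 18.770 sabins.
Added absorption = 105 × 0.89 = 93.450 sabins.
New total A_after = 112.220 sabins.
Reduction = 10 log₁₀(A_after/A_before) = 10 log₁₀(5.9787) = 7.8 dB.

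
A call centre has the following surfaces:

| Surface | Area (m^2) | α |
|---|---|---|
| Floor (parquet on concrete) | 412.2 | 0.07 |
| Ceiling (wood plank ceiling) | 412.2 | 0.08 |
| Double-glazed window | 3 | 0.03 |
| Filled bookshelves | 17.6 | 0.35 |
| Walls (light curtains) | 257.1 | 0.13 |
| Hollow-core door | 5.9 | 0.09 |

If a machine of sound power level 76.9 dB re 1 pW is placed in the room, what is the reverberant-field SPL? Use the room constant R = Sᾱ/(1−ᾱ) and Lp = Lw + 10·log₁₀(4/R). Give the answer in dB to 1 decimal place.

Σ(Sᵢαᵢ) = 412.2·0.07 + 412.2·0.08 + 3·0.03 + 17.6·0.35 + 257.1·0.13 + 5.9·0.09 = 102.034; total area S = 1108.0 m^2.
ᾱ = 0.0921, so room constant R = A/(1−ᾱ) = 112.385 m^2.
Lp = 76.9 + 10·log₁₀(4/112.385) = 76.9 + (-14.49) = 62.4 dB.

62.4 dB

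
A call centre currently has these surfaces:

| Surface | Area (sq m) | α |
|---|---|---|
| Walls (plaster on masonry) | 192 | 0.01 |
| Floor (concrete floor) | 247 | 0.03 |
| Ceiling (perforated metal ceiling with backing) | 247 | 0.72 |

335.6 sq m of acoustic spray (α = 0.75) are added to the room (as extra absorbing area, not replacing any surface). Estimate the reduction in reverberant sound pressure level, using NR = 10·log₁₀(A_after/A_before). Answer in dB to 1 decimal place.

Total absorption A_before = 192*0.01 + 247*0.03 + 247*0.72
  = 1.920 + 7.410 + 177.840 = 187.170 sq m sabins.
Added absorption = 335.6 × 0.75 = 251.700 sabins.
A_after = 187.170 + 251.700 = 438.870 sabins.
NR = 10·log₁₀(438.870/187.170) = 3.7 dB.

3.7 dB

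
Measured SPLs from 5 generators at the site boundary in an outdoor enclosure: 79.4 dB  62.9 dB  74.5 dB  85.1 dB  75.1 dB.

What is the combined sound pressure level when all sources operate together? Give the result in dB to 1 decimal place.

86.8 dB

Σ 10^(Lᵢ/10) = 4.732e+08.
Combined level = 10 log₁₀(4.732e+08) = 86.8 dB.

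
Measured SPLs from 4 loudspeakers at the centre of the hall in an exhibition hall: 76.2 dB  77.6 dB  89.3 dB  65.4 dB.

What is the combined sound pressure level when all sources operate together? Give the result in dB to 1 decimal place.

89.8 dB

Sum in the linear (power) domain: Σ 10^(Lᵢ/10) = 10^(76.2/10) + 10^(77.6/10) + 10^(89.3/10) + 10^(65.4/10) = 9.538e+08.
Combined level = 10 log₁₀(9.538e+08) = 89.8 dB.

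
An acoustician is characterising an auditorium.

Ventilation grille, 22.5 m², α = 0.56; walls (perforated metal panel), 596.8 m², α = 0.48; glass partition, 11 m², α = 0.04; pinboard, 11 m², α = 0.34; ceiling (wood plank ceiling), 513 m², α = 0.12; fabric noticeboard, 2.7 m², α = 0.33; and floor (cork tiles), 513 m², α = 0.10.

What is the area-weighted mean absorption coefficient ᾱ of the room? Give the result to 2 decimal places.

0.25

Total surface area S = 1670.0 m².
Σ(Sᵢαᵢ) = 22.5×0.56 + 596.8×0.48 + 11×0.04 + 11×0.34 + 513×0.12 + 2.7×0.33 + 513×0.10 = 416.995.
ᾱ = A/S = 0.25.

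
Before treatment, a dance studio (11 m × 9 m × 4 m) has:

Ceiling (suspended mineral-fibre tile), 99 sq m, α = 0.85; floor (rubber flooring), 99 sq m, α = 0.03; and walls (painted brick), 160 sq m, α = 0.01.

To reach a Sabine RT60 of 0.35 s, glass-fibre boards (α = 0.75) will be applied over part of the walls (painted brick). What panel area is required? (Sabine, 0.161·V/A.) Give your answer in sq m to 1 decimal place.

126.3

Summing Sᵢαᵢ: 84.150 + 2.970 + 1.600 → A₁ = 88.720 sabins.
Required A₂ = 0.161·396/0.35 = 182.160 sabins.
Absorption to add: 182.160 − 88.720 = 93.440 sabins.
Each sq m of panel replacing the walls (painted brick) adds (0.75 − 0.01) = 0.74 sabins.
Area = ΔA/Δα = 93.440/0.74 = 126.3 sq m.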